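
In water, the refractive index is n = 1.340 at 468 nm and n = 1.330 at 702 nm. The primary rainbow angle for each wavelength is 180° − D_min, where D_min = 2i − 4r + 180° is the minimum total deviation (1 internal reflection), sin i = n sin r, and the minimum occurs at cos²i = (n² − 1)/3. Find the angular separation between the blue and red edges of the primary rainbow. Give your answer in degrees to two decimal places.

At 468 nm (n = 1.340): cos²i = 0.26520 → i = 59.004°, r = 39.770°, D_min = 138.929°, rainbow angle = 41.071°.
At 702 nm (n = 1.330): cos²i = 0.25630 → i = 59.585°, r = 40.422°, D_min = 137.484°, rainbow angle = 42.516°.
Angular width = |41.071° − 42.516°| = 1.445°.

1.45°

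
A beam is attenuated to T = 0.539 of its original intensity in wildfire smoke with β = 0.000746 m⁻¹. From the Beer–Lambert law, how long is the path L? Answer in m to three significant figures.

Beer–Lambert: T = exp(−βL) ⇒ L = −ln(T)/β = −ln(0.539)/0.000746 = 0.6180/0.000746 = 828.5 m.

828 m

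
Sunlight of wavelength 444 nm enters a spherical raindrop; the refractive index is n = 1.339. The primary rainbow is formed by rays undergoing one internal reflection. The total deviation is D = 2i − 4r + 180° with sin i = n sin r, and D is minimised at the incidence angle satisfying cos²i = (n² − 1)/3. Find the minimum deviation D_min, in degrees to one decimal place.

138.8°

cos²i = (1.79292 − 1)/3 = 0.26431; i = arccos(0.51411) = 59.062°.
sin r = sin 59.062°/1.339 = 0.64057; r = 39.834°.
D_min = 2·59.062° − 4·39.834° + 180° = 138.786°.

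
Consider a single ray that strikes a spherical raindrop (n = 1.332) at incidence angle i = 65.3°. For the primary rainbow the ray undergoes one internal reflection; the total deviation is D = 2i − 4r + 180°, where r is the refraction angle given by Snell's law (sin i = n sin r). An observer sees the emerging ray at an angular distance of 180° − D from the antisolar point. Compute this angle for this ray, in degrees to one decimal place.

41.4°

sin r = sin 65.3° / 1.332 = 0.9085/1.332 = 0.6821; r = 43.01°.
D = 2·65.3° − 4·43.01° + 180° = 130.60° − 172.02° + 180° = 138.58°.
Angle from antisolar point = 180° − D = 41.42°.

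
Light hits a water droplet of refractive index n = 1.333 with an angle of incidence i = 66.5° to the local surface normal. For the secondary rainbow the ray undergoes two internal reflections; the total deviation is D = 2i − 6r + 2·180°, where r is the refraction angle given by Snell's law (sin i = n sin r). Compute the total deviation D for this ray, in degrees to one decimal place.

232.2°

sin r = sin 66.5° / 1.333 = 0.9171/1.333 = 0.6880; r = 43.47°.
D = 2·66.5° − 6·43.47° + 2·180° = 133.00° − 260.82° + 360° = 232.18°.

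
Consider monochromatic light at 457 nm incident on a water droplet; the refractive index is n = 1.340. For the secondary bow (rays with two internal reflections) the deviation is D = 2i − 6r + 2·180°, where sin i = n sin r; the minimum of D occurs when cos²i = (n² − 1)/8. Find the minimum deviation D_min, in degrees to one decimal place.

cos²i = (1.79560 − 1)/8 = 0.09945; i = arccos(0.31536) = 71.618°.
sin r = sin 71.618°/1.340 = 0.70819; r = 45.088°.
D_min = 2·71.618° − 6·45.088° + 360° = 232.709°.

232.7°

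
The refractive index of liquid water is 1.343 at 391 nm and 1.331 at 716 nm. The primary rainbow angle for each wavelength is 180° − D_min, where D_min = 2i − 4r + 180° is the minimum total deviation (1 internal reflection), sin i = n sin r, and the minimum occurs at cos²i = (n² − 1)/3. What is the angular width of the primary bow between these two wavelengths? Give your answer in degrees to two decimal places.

At 391 nm (n = 1.343): cos²i = 0.26788 → i = 58.830°, r = 39.577°, D_min = 139.354°, rainbow angle = 40.646°.
At 716 nm (n = 1.331): cos²i = 0.25719 → i = 59.527°, r = 40.356°, D_min = 137.630°, rainbow angle = 42.370°.
Angular width = |40.646° − 42.370°| = 1.724°.

1.72°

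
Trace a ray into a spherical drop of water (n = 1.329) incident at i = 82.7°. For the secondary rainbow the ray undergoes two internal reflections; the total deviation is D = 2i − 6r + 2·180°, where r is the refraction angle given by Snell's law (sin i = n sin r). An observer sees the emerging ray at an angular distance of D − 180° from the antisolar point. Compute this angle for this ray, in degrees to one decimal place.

55.8°

sin r = sin 82.7° / 1.329 = 0.9919/1.329 = 0.7463; r = 48.27°.
D = 2·82.7° − 6·48.27° + 2·180° = 165.40° − 289.65° + 360° = 235.75°.
Angle from antisolar point = D − 180° = 55.75°.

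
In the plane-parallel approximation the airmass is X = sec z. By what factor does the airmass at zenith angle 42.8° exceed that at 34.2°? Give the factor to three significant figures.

1.13

X(42.8°)/X(34.2°) = sec 42.8° / sec 34.2° = cos 34.2° / cos 42.8° = 0.8271/0.7337 = 1.1272.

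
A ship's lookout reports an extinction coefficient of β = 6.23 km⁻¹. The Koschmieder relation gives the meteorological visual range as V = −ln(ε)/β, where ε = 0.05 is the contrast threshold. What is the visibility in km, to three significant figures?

0.481 km

V = −ln(0.05) / 6.23 = 2.996 / 6.23 = 0.4809 km.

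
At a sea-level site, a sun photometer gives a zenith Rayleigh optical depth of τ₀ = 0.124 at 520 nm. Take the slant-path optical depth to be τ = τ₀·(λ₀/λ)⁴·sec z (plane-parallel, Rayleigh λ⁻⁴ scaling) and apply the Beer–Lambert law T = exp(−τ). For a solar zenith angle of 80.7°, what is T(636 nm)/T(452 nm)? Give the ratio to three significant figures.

2.72

Airmass: sec 80.7° = 6.1880.
τ(636 nm) = 0.124 × (520/636)⁴ × 6.1880 = 0.124 × 0.4469 × 6.1880 = 0.3429.
τ(452 nm) = 0.124 × (520/452)⁴ × 6.1880 = 0.124 × 1.7517 × 6.1880 = 1.3441.
T(636)/T(452) = exp(τ_B − τ_A) = exp(1.0012) = 2.7216.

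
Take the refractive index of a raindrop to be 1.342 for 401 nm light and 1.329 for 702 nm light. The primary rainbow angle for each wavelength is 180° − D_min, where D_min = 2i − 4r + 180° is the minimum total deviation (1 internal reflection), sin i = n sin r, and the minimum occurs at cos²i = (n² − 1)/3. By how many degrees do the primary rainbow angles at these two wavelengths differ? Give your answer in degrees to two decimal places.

At 401 nm (n = 1.342): cos²i = 0.26699 → i = 58.888°, r = 39.641°, D_min = 139.213°, rainbow angle = 40.787°.
At 702 nm (n = 1.329): cos²i = 0.25541 → i = 59.643°, r = 40.487°, D_min = 137.337°, rainbow angle = 42.663°.
Angular width = |40.787° − 42.663°| = 1.876°.

1.88°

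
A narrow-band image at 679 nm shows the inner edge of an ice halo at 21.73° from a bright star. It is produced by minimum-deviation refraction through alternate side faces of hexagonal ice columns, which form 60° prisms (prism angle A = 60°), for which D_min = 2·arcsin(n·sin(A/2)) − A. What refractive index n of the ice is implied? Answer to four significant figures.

Rearranging: n = sin((D_min + A)/2) / sin(A/2).
(D_min + A)/2 = (21.73° + 60°)/2 = 40.865°.
n = sin 40.865° / sin 30° = 0.6543 / 0.5000 = 1.3086.

1.309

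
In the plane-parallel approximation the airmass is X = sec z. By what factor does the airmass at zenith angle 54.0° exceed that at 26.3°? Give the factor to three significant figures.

1.53

X(54.0°)/X(26.3°) = sec 54.0° / sec 26.3° = cos 26.3° / cos 54.0° = 0.8965/0.5878 = 1.5252.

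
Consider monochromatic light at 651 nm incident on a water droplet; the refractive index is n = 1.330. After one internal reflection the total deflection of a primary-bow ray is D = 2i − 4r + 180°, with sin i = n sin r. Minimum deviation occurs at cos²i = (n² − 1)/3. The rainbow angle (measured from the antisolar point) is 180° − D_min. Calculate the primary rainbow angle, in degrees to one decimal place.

42.5°

cos²i = (1.76890 − 1)/3 = 0.25630; i = arccos(0.50626) = 59.585°.
sin r = sin 59.585°/1.330 = 0.64841; r = 40.422°.
D_min = 2·59.585° − 4·40.422° + 180° = 137.484°.
Rainbow angle = 180° − D_min = 42.516°.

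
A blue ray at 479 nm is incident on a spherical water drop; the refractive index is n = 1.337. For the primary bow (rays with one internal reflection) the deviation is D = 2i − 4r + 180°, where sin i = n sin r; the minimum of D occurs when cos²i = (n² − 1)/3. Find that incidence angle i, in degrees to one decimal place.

59.2°

cos²i = (1.337² − 1)/3 = (1.78757 − 1)/3 = 0.26252.
cos i = 0.51237, so i = 59.178°.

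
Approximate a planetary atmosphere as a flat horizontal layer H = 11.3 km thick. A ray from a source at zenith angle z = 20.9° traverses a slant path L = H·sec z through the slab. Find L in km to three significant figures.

sec z = 1/cos 20.9° = 1.0704.
L = 11.3 × 1.0704 = 12.096 km.

12.1 km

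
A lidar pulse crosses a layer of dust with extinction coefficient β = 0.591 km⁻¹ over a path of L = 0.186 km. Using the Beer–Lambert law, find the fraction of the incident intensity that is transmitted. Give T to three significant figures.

τ = β·L = 0.591 × 0.186 = 0.1099.
T = exp(−0.1099) = 0.8959.

0.896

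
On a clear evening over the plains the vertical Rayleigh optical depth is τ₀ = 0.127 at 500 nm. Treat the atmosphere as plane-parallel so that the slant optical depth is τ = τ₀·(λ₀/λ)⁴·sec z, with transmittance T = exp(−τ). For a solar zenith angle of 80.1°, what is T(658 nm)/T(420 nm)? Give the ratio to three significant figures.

3.45

Airmass: sec 80.1° = 5.8164.
τ(658 nm) = 0.127 × (500/658)⁴ × 5.8164 = 0.127 × 0.3334 × 5.8164 = 0.2463.
τ(420 nm) = 0.127 × (500/420)⁴ × 5.8164 = 0.127 × 2.0086 × 5.8164 = 1.4837.
T(658)/T(420) = exp(τ_B − τ_A) = exp(1.2374) = 3.4466.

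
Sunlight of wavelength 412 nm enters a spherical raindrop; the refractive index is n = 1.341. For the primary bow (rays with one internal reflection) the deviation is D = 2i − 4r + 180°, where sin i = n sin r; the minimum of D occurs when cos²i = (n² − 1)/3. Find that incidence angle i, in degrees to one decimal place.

58.9°

cos²i = (1.341² − 1)/3 = (1.79828 − 1)/3 = 0.26609.
cos i = 0.51584, so i = 58.946°.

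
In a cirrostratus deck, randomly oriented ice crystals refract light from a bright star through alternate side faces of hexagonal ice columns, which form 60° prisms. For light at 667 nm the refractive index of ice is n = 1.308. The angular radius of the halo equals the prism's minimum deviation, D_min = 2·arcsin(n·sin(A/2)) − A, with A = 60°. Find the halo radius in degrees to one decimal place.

21.7°

n·sin(A/2) = 1.308 × sin 30° = 1.308 × 0.5000 = 0.6540.
D_min = 2·arcsin(0.6540) − 60° = 2 × 40.844° − 60° = 21.688°.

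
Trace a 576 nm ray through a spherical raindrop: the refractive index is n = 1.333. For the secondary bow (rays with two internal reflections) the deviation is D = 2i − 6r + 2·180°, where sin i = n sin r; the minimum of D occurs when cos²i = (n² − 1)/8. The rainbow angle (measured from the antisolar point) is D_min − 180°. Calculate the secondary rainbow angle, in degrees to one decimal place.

50.9°

cos²i = (1.77689 − 1)/8 = 0.09711; i = arccos(0.31163) = 71.843°.
sin r = sin 71.843°/1.333 = 0.71283; r = 45.466°.
D_min = 2·71.843° − 6·45.466° + 360° = 230.891°.
Rainbow angle = D_min − 180° = 50.891°.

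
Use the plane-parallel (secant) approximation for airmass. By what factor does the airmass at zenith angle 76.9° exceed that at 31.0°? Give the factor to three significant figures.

X(76.9°)/X(31.0°) = sec 76.9° / sec 31.0° = cos 31.0° / cos 76.9° = 0.8572/0.2267 = 3.7819.

3.78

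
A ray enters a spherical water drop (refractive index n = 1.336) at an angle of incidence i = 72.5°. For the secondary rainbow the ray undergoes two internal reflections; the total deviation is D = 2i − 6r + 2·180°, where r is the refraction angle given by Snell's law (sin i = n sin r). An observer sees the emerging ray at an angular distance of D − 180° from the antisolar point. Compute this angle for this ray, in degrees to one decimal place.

sin r = sin 72.5° / 1.336 = 0.9537/1.336 = 0.7139; r = 45.55°.
D = 2·72.5° − 6·45.55° + 2·180° = 145.00° − 273.30° + 360° = 231.70°.
Angle from antisolar point = D − 180° = 51.70°.

51.7°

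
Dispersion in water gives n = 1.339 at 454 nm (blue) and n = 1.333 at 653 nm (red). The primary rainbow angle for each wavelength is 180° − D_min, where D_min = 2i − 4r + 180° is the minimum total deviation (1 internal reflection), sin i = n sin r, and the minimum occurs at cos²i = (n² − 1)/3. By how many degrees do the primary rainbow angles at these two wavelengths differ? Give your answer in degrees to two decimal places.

At 454 nm (n = 1.339): cos²i = 0.26431 → i = 59.062°, r = 39.834°, D_min = 138.786°, rainbow angle = 41.214°.
At 653 nm (n = 1.333): cos²i = 0.25896 → i = 59.410°, r = 40.225°, D_min = 137.922°, rainbow angle = 42.078°.
Angular width = |41.214° − 42.078°| = 0.865°.

0.86°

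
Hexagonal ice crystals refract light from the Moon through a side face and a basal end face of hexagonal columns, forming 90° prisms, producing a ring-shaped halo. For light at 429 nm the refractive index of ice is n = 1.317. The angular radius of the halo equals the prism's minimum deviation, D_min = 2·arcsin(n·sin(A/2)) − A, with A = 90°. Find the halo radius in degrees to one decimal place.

47.3°

n·sin(A/2) = 1.317 × sin 45° = 1.317 × 0.7071 = 0.9313.
D_min = 2·arcsin(0.9313) − 90° = 2 × 68.632° − 90° = 47.264°.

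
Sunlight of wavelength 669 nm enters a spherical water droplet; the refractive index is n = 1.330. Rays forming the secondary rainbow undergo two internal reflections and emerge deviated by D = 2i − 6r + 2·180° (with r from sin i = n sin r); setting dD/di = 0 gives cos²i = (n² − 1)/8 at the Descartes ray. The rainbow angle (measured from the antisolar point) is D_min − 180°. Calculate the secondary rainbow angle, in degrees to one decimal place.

cos²i = (1.76890 − 1)/8 = 0.09611; i = arccos(0.31002) = 71.940°.
sin r = sin 71.940°/1.330 = 0.71483; r = 45.630°.
D_min = 2·71.940° − 6·45.630° + 360° = 230.101°.
Rainbow angle = D_min − 180° = 50.101°.

50.1°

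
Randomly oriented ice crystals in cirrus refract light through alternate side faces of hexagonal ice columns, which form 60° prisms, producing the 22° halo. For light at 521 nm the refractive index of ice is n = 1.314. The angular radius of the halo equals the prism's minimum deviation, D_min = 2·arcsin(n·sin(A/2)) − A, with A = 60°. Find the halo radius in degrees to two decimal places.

n·sin(A/2) = 1.314 × sin 30° = 1.314 × 0.5000 = 0.6570.
D_min = 2·arcsin(0.6570) − 60° = 2 × 41.071° − 60° = 22.143°.

22.14°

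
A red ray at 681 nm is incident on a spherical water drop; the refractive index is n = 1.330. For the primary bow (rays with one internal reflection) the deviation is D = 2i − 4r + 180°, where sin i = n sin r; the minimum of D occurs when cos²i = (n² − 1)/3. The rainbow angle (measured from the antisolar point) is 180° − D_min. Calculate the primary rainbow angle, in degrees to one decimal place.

42.5°

cos²i = (1.76890 − 1)/3 = 0.25630; i = arccos(0.50626) = 59.585°.
sin r = sin 59.585°/1.330 = 0.64841; r = 40.422°.
D_min = 2·59.585° − 4·40.422° + 180° = 137.484°.
Rainbow angle = 180° − D_min = 42.516°.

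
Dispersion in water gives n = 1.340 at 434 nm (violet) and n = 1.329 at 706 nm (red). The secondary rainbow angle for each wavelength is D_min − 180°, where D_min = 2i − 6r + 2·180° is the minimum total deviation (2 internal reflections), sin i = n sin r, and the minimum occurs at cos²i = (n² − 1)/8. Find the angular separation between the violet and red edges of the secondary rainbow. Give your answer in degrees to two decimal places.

2.87°

At 434 nm (n = 1.340): cos²i = 0.09945 → i = 71.618°, r = 45.088°, D_min = 232.709°, rainbow angle = 52.709°.
At 706 nm (n = 1.329): cos²i = 0.09578 → i = 71.972°, r = 45.685°, D_min = 229.837°, rainbow angle = 49.837°.
Angular width = |52.709° − 49.837°| = 2.872°.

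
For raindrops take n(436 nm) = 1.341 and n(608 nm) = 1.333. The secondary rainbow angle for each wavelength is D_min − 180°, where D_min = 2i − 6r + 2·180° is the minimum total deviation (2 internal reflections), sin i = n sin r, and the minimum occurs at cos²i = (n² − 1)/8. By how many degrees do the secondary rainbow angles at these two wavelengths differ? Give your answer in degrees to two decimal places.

At 436 nm (n = 1.341): cos²i = 0.09979 → i = 71.586°, r = 45.034°, D_min = 232.966°, rainbow angle = 52.966°.
At 608 nm (n = 1.333): cos²i = 0.09711 → i = 71.843°, r = 45.466°, D_min = 230.891°, rainbow angle = 50.891°.
Angular width = |52.966° − 50.891°| = 2.075°.

2.08°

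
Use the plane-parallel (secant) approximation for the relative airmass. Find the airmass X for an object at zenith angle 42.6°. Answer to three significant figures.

1.36

X = sec z = 1/cos 42.6° = 1/0.7361 = 1.3585.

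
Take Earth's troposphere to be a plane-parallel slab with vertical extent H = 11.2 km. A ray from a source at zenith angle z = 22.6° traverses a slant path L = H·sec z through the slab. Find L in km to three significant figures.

12.1 km

sec z = 1/cos 22.6° = 1.0832.
L = 11.2 × 1.0832 = 12.132 km.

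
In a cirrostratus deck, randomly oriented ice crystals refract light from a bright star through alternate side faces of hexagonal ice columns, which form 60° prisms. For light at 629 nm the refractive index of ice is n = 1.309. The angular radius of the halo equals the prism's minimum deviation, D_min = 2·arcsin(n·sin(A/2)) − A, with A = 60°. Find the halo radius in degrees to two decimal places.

n·sin(A/2) = 1.309 × sin 30° = 1.309 × 0.5000 = 0.6545.
D_min = 2·arcsin(0.6545) − 60° = 2 × 40.882° − 60° = 21.763°.

21.76°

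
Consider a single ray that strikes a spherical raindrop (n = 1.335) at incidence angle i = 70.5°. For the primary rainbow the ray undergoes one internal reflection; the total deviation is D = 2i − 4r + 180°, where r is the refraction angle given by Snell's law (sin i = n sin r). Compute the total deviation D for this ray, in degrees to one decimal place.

141.3°

sin r = sin 70.5° / 1.335 = 0.9426/1.335 = 0.7061; r = 44.92°.
D = 2·70.5° − 4·44.92° + 180° = 141.00° − 179.67° + 180° = 141.33°.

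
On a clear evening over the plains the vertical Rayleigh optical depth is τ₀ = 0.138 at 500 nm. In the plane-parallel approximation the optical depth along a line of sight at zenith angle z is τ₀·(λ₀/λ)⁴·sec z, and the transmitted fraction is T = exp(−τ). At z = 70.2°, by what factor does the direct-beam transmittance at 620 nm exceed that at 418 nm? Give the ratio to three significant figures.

1.94

Airmass: sec 70.2° = 2.9521.
τ(620 nm) = 0.138 × (500/620)⁴ × 2.9521 = 0.138 × 0.4230 × 2.9521 = 0.1723.
τ(418 nm) = 0.138 × (500/418)⁴ × 2.9521 = 0.138 × 2.0473 × 2.9521 = 0.8340.
T(620)/T(418) = exp(τ_B − τ_A) = exp(0.6617) = 1.9381.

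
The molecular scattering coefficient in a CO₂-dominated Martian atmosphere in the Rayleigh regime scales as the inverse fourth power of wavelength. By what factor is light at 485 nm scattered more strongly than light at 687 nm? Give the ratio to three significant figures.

4.03

Rayleigh scattering ∝ λ⁻⁴, so the ratio of coefficients is the inverse fourth power of the wavelength ratio.
σ(485)/σ(687) = (687/485)⁴ = (1.4165)⁴ = 4.026.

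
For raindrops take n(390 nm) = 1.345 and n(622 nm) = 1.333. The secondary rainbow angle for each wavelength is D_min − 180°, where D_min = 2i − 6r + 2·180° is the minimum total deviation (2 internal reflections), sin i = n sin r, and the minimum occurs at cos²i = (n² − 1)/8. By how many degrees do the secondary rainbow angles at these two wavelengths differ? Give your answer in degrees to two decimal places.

At 390 nm (n = 1.345): cos²i = 0.10113 → i = 71.458°, r = 44.821°, D_min = 233.987°, rainbow angle = 53.987°.
At 622 nm (n = 1.333): cos²i = 0.09711 → i = 71.843°, r = 45.466°, D_min = 230.891°, rainbow angle = 50.891°.
Angular width = |53.987° − 50.891°| = 3.096°.

3.10°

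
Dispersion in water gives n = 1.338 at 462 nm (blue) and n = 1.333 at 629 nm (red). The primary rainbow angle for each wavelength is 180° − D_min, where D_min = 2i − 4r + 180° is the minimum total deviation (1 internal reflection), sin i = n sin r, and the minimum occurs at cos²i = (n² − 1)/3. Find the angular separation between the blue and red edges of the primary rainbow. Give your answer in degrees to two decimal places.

0.72°

At 462 nm (n = 1.338): cos²i = 0.26341 → i = 59.120°, r = 39.899°, D_min = 138.643°, rainbow angle = 41.357°.
At 629 nm (n = 1.333): cos²i = 0.25896 → i = 59.410°, r = 40.225°, D_min = 137.922°, rainbow angle = 42.078°.
Angular width = |41.357° − 42.078°| = 0.722°.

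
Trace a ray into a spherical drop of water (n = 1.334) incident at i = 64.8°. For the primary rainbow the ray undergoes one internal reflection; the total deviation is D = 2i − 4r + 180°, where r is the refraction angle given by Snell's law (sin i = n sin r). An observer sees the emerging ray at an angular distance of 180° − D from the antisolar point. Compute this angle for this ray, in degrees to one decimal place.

sin r = sin 64.8° / 1.334 = 0.9048/1.334 = 0.6783; r = 42.71°.
D = 2·64.8° − 4·42.71° + 180° = 129.60° − 170.84° + 180° = 138.76°.
Angle from antisolar point = 180° − D = 41.24°.

41.2°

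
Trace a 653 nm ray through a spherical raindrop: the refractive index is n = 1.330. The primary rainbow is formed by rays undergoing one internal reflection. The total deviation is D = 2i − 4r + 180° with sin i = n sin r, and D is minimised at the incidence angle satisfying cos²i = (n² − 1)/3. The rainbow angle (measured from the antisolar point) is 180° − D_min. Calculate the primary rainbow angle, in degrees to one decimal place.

42.5°

cos²i = (1.76890 − 1)/3 = 0.25630; i = arccos(0.50626) = 59.585°.
sin r = sin 59.585°/1.330 = 0.64841; r = 40.422°.
D_min = 2·59.585° − 4·40.422° + 180° = 137.484°.
Rainbow angle = 180° − D_min = 42.516°.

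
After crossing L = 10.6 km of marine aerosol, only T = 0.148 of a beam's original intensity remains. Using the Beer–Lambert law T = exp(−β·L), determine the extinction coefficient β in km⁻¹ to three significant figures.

Beer–Lambert: T = exp(−βL) ⇒ β = −ln(T)/L = −ln(0.148)/10.6 = 1.9105/10.6 = 0.1802 km⁻¹.

0.180 km⁻¹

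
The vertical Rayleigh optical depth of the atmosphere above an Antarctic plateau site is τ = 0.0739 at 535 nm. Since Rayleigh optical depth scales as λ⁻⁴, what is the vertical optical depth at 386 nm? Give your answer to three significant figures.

0.273

τ(386 nm) = τ(535 nm) × (535/386)⁴ = 0.0739 × (1.3860)⁴ = 0.0739 × 3.6903 = 0.2727.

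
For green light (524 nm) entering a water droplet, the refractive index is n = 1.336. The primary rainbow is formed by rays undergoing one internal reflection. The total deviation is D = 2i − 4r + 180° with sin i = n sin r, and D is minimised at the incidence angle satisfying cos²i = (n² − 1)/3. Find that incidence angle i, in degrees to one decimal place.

cos²i = (1.336² − 1)/3 = (1.78490 − 1)/3 = 0.26163.
cos i = 0.51150, so i = 59.236°.

59.2°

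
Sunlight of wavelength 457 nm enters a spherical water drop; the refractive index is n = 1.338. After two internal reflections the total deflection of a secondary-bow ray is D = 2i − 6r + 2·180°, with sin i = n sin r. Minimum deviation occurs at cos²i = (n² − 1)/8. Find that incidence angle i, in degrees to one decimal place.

71.7°

cos²i = (1.338² − 1)/8 = (1.79024 − 1)/8 = 0.09878.
cos i = 0.31429, so i = 71.682°.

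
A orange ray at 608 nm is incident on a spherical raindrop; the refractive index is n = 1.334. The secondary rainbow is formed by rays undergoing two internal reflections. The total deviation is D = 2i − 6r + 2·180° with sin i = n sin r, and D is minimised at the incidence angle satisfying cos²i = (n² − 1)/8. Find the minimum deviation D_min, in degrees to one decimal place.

231.2°

cos²i = (1.77956 − 1)/8 = 0.09744; i = arccos(0.31216) = 71.810°.
sin r = sin 71.810°/1.334 = 0.71217; r = 45.411°.
D_min = 2·71.810° − 6·45.411° + 360° = 231.153°.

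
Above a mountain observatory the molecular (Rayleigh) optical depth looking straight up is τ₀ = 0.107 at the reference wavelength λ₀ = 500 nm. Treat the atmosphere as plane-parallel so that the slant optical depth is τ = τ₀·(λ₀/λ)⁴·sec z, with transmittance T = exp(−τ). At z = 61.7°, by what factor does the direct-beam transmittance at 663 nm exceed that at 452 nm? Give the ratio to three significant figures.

1.30

Airmass: sec 61.7° = 2.1093.
τ(663 nm) = 0.107 × (500/663)⁴ × 2.1093 = 0.107 × 0.3235 × 2.1093 = 0.0730.
τ(452 nm) = 0.107 × (500/452)⁴ × 2.1093 = 0.107 × 1.4974 × 2.1093 = 0.3379.
T(663)/T(452) = exp(τ_B − τ_A) = exp(0.2649) = 1.3034.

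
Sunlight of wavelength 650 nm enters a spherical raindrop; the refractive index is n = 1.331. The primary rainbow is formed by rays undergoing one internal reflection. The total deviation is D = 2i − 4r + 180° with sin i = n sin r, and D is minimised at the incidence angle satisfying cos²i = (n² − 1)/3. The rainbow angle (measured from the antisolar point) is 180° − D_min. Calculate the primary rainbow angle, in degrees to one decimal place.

cos²i = (1.77156 − 1)/3 = 0.25719; i = arccos(0.50714) = 59.527°.
sin r = sin 59.527°/1.331 = 0.64753; r = 40.356°.
D_min = 2·59.527° − 4·40.356° + 180° = 137.630°.
Rainbow angle = 180° − D_min = 42.370°.

42.4°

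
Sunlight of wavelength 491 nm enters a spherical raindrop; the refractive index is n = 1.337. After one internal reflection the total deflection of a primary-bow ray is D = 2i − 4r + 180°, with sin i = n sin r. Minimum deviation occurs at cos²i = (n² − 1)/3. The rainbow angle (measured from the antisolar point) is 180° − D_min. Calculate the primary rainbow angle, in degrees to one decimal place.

41.5°

cos²i = (1.78757 − 1)/3 = 0.26252; i = arccos(0.51237) = 59.178°.
sin r = sin 59.178°/1.337 = 0.64231; r = 39.964°.
D_min = 2·59.178° − 4·39.964° + 180° = 138.500°.
Rainbow angle = 180° − D_min = 41.500°.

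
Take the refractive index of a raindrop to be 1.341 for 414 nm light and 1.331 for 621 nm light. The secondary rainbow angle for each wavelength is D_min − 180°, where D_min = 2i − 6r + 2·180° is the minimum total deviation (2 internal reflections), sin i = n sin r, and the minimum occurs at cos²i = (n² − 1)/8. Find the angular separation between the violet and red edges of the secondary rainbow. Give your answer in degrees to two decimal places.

2.60°

At 414 nm (n = 1.341): cos²i = 0.09979 → i = 71.586°, r = 45.034°, D_min = 232.966°, rainbow angle = 52.966°.
At 621 nm (n = 1.331): cos²i = 0.09645 → i = 71.907°, r = 45.575°, D_min = 230.365°, rainbow angle = 50.365°.
Angular width = |52.966° − 50.365°| = 2.601°.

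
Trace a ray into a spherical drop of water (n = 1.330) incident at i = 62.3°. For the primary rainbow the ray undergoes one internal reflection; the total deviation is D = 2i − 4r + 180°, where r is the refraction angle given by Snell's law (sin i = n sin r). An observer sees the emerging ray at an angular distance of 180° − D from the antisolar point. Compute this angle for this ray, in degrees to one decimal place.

sin r = sin 62.3° / 1.330 = 0.8854/1.330 = 0.6657; r = 41.74°.
D = 2·62.3° − 4·41.74° + 180° = 124.60° − 166.95° + 180° = 137.65°.
Angle from antisolar point = 180° − D = 42.35°.

42.3°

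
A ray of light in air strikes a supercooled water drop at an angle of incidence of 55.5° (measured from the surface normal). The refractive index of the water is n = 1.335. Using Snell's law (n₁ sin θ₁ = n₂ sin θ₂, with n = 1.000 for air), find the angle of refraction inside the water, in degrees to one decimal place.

Snell: sin θ_r = sin θ_i / n = sin 55.5° / 1.335 = 0.8241 / 1.335 = 0.6173.
θ_r = arcsin(0.6173) = 38.12°.

38.1°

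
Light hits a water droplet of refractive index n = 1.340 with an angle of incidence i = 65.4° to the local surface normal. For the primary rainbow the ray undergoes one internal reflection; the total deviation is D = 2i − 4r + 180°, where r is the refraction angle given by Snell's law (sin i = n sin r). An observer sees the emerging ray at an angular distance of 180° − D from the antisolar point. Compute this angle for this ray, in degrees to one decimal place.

sin r = sin 65.4° / 1.340 = 0.9092/1.340 = 0.6785; r = 42.73°.
D = 2·65.4° − 4·42.73° + 180° = 130.80° − 170.92° + 180° = 139.88°.
Angle from antisolar point = 180° − D = 40.12°.

40.1°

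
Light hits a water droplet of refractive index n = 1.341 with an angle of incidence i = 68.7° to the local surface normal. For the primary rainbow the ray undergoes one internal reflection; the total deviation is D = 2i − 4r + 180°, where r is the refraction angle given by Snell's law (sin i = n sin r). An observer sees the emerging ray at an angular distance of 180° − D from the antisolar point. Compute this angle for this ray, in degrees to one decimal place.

sin r = sin 68.7° / 1.341 = 0.9317/1.341 = 0.6948; r = 44.01°.
D = 2·68.7° − 4·44.01° + 180° = 137.40° − 176.04° + 180° = 141.36°.
Angle from antisolar point = 180° − D = 38.64°.

38.6°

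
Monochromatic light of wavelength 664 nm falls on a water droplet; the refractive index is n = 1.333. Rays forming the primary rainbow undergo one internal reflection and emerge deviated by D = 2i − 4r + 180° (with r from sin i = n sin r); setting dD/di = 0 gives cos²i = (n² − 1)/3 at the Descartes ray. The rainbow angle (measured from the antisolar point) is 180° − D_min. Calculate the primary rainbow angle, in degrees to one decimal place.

42.1°

cos²i = (1.77689 − 1)/3 = 0.25896; i = arccos(0.50888) = 59.410°.
sin r = sin 59.410°/1.333 = 0.64579; r = 40.225°.
D_min = 2·59.410° − 4·40.225° + 180° = 137.922°.
Rainbow angle = 180° − D_min = 42.078°.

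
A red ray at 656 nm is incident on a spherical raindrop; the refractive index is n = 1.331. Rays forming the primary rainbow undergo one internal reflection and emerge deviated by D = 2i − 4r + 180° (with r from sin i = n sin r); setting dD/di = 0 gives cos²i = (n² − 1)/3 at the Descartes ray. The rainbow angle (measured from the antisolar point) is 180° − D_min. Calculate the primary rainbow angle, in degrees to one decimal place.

cos²i = (1.77156 − 1)/3 = 0.25719; i = arccos(0.50714) = 59.527°.
sin r = sin 59.527°/1.331 = 0.64753; r = 40.356°.
D_min = 2·59.527° − 4·40.356° + 180° = 137.630°.
Rainbow angle = 180° − D_min = 42.370°.

42.4°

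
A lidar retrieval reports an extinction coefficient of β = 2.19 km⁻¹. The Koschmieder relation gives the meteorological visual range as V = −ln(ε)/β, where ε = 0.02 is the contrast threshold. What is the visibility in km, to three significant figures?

V = −ln(0.02) / 2.19 = 3.912 / 2.19 = 1.7863 km.

1.79 km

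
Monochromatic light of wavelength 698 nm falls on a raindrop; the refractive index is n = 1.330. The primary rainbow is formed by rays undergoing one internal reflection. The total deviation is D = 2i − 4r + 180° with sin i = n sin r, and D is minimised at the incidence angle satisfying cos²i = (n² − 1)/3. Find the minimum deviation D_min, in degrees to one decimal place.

137.5°

cos²i = (1.76890 − 1)/3 = 0.25630; i = arccos(0.50626) = 59.585°.
sin r = sin 59.585°/1.330 = 0.64841; r = 40.422°.
D_min = 2·59.585° − 4·40.422° + 180° = 137.484°.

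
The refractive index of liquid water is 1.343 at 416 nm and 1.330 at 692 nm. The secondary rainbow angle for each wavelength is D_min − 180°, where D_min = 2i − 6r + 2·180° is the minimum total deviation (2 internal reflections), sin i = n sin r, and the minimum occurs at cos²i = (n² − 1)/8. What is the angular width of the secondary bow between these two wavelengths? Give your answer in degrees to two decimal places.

3.38°

At 416 nm (n = 1.343): cos²i = 0.10046 → i = 71.522°, r = 44.928°, D_min = 233.478°, rainbow angle = 53.478°.
At 692 nm (n = 1.330): cos²i = 0.09611 → i = 71.940°, r = 45.630°, D_min = 230.101°, rainbow angle = 50.101°.
Angular width = |53.478° − 50.101°| = 3.377°.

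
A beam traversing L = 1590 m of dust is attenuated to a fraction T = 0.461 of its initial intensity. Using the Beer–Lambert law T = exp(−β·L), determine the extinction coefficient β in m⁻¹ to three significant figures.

Beer–Lambert: T = exp(−βL) ⇒ β = −ln(T)/L = −ln(0.461)/1590 = 0.7744/1590 = 0.000487 m⁻¹.

0.000487 m⁻¹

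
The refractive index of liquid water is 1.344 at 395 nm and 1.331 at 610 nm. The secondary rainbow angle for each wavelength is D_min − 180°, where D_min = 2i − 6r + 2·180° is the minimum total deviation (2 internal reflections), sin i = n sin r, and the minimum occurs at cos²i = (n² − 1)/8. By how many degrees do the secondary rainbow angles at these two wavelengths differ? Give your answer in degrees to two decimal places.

3.37°

At 395 nm (n = 1.344): cos²i = 0.10079 → i = 71.490°, r = 44.874°, D_min = 233.733°, rainbow angle = 53.733°.
At 610 nm (n = 1.331): cos²i = 0.09645 → i = 71.907°, r = 45.575°, D_min = 230.365°, rainbow angle = 50.365°.
Angular width = |53.733° − 50.365°| = 3.368°.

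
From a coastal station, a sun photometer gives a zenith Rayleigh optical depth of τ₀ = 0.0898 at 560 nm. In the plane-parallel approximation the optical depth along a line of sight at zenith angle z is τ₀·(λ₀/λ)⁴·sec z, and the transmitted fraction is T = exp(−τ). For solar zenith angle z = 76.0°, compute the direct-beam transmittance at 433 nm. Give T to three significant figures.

sec 76.0° = 4.1336.
τ = 0.0898 × (560/433)⁴ × 4.1336 = 0.0898 × 2.7977 × 4.1336 = 1.0385.
T = exp(−1.0385) = 0.3540.

0.354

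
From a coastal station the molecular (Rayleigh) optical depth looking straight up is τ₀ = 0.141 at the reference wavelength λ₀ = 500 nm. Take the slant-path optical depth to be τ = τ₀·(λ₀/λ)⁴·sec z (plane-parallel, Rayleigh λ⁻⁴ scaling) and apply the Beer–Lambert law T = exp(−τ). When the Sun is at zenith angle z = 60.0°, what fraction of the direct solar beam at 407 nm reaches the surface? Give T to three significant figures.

sec 60.0° = 2.0000.
τ = 0.141 × (500/407)⁴ × 2.0000 = 0.141 × 2.2777 × 2.0000 = 0.6423.
T = exp(−0.6423) = 0.5261.

0.526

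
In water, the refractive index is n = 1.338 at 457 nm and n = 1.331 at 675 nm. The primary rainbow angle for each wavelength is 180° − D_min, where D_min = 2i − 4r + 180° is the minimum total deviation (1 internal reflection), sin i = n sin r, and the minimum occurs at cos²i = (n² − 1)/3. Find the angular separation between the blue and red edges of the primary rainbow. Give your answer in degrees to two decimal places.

1.01°

At 457 nm (n = 1.338): cos²i = 0.26341 → i = 59.120°, r = 39.899°, D_min = 138.643°, rainbow angle = 41.357°.
At 675 nm (n = 1.331): cos²i = 0.25719 → i = 59.527°, r = 40.356°, D_min = 137.630°, rainbow angle = 42.370°.
Angular width = |41.357° − 42.370°| = 1.013°.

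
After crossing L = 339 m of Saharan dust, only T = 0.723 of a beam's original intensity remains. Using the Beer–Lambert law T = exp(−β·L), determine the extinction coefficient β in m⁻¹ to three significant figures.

Beer–Lambert: T = exp(−βL) ⇒ β = −ln(T)/L = −ln(0.723)/339 = 0.3243/339 = 0.0009568 m⁻¹.

0.000957 m⁻¹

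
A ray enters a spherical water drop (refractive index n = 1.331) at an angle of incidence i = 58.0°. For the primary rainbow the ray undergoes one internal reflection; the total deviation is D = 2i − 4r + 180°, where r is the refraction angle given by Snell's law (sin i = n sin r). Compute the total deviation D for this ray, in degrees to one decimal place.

137.7°

sin r = sin 58.0° / 1.331 = 0.8480/1.331 = 0.6372; r = 39.58°.
D = 2·58.0° − 4·39.58° + 180° = 116.00° − 158.32° + 180° = 137.68°.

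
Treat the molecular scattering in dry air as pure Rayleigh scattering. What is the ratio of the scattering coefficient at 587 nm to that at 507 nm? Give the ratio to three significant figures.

0.557

Rayleigh scattering ∝ λ⁻⁴, so the ratio of coefficients is the inverse fourth power of the wavelength ratio.
σ(587)/σ(507) = (507/587)⁴ = (0.8637)⁴ = 0.5565.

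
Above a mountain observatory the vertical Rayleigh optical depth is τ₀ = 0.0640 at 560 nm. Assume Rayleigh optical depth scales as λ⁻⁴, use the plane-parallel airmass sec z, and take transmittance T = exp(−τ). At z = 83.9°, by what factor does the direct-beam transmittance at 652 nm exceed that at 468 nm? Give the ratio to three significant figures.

Airmass: sec 83.9° = 9.4105.
τ(652 nm) = 0.0640 × (560/652)⁴ × 9.4105 = 0.0640 × 0.5442 × 9.4105 = 0.3278.
τ(468 nm) = 0.0640 × (560/468)⁴ × 9.4105 = 0.0640 × 2.0501 × 9.4105 = 1.2347.
T(652)/T(468) = exp(τ_B − τ_A) = exp(0.9069) = 2.4767.

2.48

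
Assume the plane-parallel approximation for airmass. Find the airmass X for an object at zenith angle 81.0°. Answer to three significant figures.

6.39

X = sec z = 1/cos 81.0° = 1/0.1564 = 6.3925.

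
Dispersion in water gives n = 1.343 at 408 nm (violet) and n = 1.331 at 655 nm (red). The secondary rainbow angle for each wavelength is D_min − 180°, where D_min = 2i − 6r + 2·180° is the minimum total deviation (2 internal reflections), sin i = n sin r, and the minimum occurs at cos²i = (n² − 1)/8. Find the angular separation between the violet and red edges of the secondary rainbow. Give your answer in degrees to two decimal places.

At 408 nm (n = 1.343): cos²i = 0.10046 → i = 71.522°, r = 44.928°, D_min = 233.478°, rainbow angle = 53.478°.
At 655 nm (n = 1.331): cos²i = 0.09645 → i = 71.907°, r = 45.575°, D_min = 230.365°, rainbow angle = 50.365°.
Angular width = |53.478° − 50.365°| = 3.113°.

3.11°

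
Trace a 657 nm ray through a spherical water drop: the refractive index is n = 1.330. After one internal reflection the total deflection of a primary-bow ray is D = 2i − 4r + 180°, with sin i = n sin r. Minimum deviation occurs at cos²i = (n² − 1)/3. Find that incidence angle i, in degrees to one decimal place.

59.6°

cos²i = (1.330² − 1)/3 = (1.76890 − 1)/3 = 0.25630.
cos i = 0.50626, so i = 59.585°.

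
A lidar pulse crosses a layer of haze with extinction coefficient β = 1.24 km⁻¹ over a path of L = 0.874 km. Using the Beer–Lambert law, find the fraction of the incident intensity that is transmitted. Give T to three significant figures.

τ = β·L = 1.24 × 0.874 = 1.0838.
T = exp(−1.0838) = 0.3383.

0.338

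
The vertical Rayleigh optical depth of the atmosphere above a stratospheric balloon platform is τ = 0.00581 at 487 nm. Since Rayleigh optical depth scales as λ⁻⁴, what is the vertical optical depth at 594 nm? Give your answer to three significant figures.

0.00263

τ(594 nm) = τ(487 nm) × (487/594)⁴ = 0.00581 × (0.8199)⁴ = 0.00581 × 0.4518 = 0.0026.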